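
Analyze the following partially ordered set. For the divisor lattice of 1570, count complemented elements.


An element a is complemented if some b has a meet b = bottom, a join b = top.
a is complemented iff gcd(a, n/a)=1, i.e. a is a unitary divisor of 1570.
Complemented elements: 1, 2, 5, 10, 157, 314, ... (2 more)
Count: 8


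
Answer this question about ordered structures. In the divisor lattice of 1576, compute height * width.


Height = length of longest chain minus 1; width = size of largest antichain.
A maximum chain: 1 | 197 | 394 | 788 | 1576  (height 4).
A maximum antichain: {2, 197}  (width 2).
Product = 4 * 2 = 8


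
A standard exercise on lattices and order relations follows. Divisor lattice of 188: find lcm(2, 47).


In a divisor lattice, join = lcm (least common multiple).
gcd(2,47) = 1
lcm(2,47) = 2*47/gcd = 94/1 = 94


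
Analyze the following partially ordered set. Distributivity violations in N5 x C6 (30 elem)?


Distributive law: a ^ (b v c) = (a ^ b) v (a ^ c).
Check all 30^3 = 27000 ordered triples (a,b,c).
  e.g. a=(b,0), b=(a,0), c=(c,0): lhs=(b,0) != rhs=(a,0)
  e.g. a=(b,0), b=(a,0), c=(c,1): lhs=(b,0) != rhs=(a,0)
Total violating triples: 432


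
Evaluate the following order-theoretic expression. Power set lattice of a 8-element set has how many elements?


Power set = 2^n.
2^8 = 256


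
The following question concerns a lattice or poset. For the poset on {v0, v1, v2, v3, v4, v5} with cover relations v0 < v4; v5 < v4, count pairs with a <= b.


The order relation is {(a,b) : a <= b}, reflexive so it includes (a,a).
Examples: (v0,v0), (v0,v4), (v1,v1), (v2,v2), (v3,v3), ...
Total ordered pairs: 8


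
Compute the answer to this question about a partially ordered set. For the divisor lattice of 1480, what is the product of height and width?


Height = length of longest chain minus 1; width = size of largest antichain.
A maximum chain: 1 | 37 | 185 | 370 | 740 | 1480  (height 5).
A maximum antichain: {4, 10, 74, 185}  (width 4).
Product = 5 * 4 = 20


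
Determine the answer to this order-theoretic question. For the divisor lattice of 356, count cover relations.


A cover relation a -< b holds when a < b with no c strictly between.
Cover relations:
  1 -< 2
  1 -< 89
  2 -< 4
  2 -< 178
  4 -< 356
  89 -< 178
  178 -< 356
Total: 7


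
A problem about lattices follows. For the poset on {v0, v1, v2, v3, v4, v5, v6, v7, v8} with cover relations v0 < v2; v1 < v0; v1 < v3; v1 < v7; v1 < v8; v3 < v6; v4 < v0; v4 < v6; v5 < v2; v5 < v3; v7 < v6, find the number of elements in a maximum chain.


A chain is a totally ordered subset; we count the number of elements in a maximum chain.
Compute, for each element x, the size of the longest chain ending at x:
  v1: 1
  v4: 1
  v5: 1
  v7: 2
  v8: 2
  v0: 2
  ...
A maximum chain: v1 < v0 < v2
Number of elements in the longest chain: 3


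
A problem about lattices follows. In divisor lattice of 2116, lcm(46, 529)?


Join=lcm.
gcd(46,529)=23
lcm=1058


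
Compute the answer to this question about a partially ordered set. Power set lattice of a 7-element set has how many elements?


Power set = 2^n.
2^7 = 128


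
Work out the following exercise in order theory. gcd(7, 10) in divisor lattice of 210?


Meet=gcd.
gcd(7,10)=1


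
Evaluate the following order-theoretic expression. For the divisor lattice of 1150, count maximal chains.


A maximal chain goes from the minimum element to a maximal element via cover relations.
Counting all min-to-max paths in the cover graph.
Total maximal chains: 12


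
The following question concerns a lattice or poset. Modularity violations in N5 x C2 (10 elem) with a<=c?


Modular law: if a <= c then a v (b ^ c) = (a v b) ^ c.
Check all triples (a,b,c) with a <= c among 10 elements.
  e.g. a=(a,0), b=(c,0), c=(b,0): lhs=(a,0) != rhs=(b,0)
  e.g. a=(a,0), b=(c,1), c=(b,0): lhs=(a,0) != rhs=(b,0)
Total violating triples: 6


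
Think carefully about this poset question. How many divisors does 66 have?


Divisors of 66: [1, 2, 3, 6, 11, 22, 33, 66]
Count: 8


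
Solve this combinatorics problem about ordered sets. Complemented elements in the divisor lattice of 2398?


An element a is complemented if some b has a meet b = bottom, a join b = top.
a is complemented iff gcd(a, n/a)=1, i.e. a is a unitary divisor of 2398.
Complemented elements: 1, 2, 11, 22, 109, 218, ... (2 more)
Count: 8


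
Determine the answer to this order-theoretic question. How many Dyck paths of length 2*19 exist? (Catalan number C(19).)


C(n) = C(2n, n) / (n+1).
C(38, 19) = 35345263800
C(19) = 35345263800 / 20 = 1767263190


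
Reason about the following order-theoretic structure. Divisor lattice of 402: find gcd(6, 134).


In a divisor lattice, meet = gcd (greatest common divisor).
By Euclidean algorithm or factoring: gcd(6,134) = 2


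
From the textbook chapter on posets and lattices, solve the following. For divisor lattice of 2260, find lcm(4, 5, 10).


In a divisor lattice, join = lcm (least common multiple).
Compute lcm iteratively: start with first element, then lcm(current, next).
Elements: [4, 5, 10]
lcm(4,5) = 20
lcm(20,10) = 20
Final lcm = 20


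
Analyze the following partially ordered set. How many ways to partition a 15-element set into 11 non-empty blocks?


S(n,k) = k*S(n-1,k) + S(n-1,k-1).
S(14,11) = 66066, S(14,10) = 752752
S(15,11) = 11*66066 + 752752 = 726726 + 752752
S(15,11) = 1479478


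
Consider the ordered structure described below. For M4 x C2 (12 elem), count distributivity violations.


Distributive law: a ^ (b v c) = (a ^ b) v (a ^ c).
Check all 12^3 = 1728 ordered triples (a,b,c).
  e.g. a=(a1,0), b=(a2,0), c=(a3,0): lhs=(a1,0) != rhs=(0,0)
  e.g. a=(a1,0), b=(a2,0), c=(a3,1): lhs=(a1,0) != rhs=(0,0)
Total violating triples: 192


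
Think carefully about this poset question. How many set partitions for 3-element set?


B(n) = number of set partitions of an n-element set.
B(n) satisfies the recurrence: B(n+1) = sum_k C(n,k)*B(k).
B(3) = 5


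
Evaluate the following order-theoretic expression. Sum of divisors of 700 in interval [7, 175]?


Interval [7,175] in divisors of 700: [7, 35, 175]
Sum = 217


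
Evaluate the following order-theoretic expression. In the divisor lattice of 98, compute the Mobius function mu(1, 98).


In a divisor lattice, mu(a,b) = mu(b/a) where mu is the classical Mobius function.
b/a = 98/1 = 98
Prime factorization of 98: primes [2, 7]
98 is not squarefree, so mu(98) = 0


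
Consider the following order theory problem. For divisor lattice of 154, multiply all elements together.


Divisors of 154: [1, 2, 7, 11, 14, 22, 77, 154]
Product = n^(d(n)/2) = 154^(8/2)
Product = 562448656


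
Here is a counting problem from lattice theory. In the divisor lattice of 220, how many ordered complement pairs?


Complement pair (a,b): a meet b = bottom, a join b = top.
Here: gcd(a,b)=1 and lcm(a,b)=220, i.e. a*b=220 with a,b coprime.
Pairs found: (1,220), (4,55), (5,44), (11,20), ... (4 more)
Total ordered pairs: 8


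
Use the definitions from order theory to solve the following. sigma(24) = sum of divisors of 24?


sigma(n) = sum of divisors.
Divisors of 24: [1, 2, 3, 4, 6, 8, 12, 24]
Sum = 60


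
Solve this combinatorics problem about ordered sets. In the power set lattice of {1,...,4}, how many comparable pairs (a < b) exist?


A comparable pair {a,b} has a < b or b < a in the order.
Count unordered pairs where one element is strictly below the other.
Examples: {{},{1}}, {{},{2}}, {{},{3}}, {{},{4}}, ...
Total comparable pairs: 65


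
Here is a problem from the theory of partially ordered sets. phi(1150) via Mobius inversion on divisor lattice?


phi(n) = n * prod_{p|n} (1 - 1/p).
Prime divisors of 1150: [2, 5, 23]
phi(1150) = 1150 * (1 - 1/2) * (1 - 1/5) * (1 - 1/23)
phi(1150) = 440


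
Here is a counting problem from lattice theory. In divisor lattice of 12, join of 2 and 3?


In a divisor lattice, join = lcm (least common multiple).
gcd(2,3) = 1
lcm(2,3) = 2*3/gcd = 6/1 = 6


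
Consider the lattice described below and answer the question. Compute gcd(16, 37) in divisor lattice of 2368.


In a divisor lattice, meet = gcd (greatest common divisor).
By Euclidean algorithm or factoring: gcd(16,37) = 1


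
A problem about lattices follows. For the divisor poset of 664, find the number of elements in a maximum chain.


A chain is a totally ordered subset; we count the number of elements in a maximum chain.
Compute, for each element x, the size of the longest chain ending at x:
  1: 1
  2: 2
  83: 2
  4: 3
  8: 4
  166: 3
  ...
A maximum chain: 1 < 2 < 4 < 8 < 664
Number of elements in the longest chain: 5


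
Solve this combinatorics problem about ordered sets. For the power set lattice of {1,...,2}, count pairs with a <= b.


The order relation is {(a,b) : a <= b}, reflexive so it includes (a,a).
Examples: ({},{}), ({},{1,2}), ({},{1}), ({},{2}), ({1,2},{1,2}), ...
Total ordered pairs: 9


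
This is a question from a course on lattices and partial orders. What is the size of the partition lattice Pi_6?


B(n) = number of set partitions of an n-element set.
B(n) satisfies the recurrence: B(n+1) = sum_k C(n,k)*B(k).
B(6) = 203


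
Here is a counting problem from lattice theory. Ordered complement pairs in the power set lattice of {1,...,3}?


Complement pair (a,b): a meet b = bottom, a join b = top.
Here: A intersect B = {} and A union B = {1,...,3}.
Pairs found: ({},{1,2,3}), ({1},{2,3}), ({2},{1,3}), ({3},{1,2}), ... (4 more)
Total ordered pairs: 8


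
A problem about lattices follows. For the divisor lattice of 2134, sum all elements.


sigma(n) = sum of divisors.
Divisors of 2134: [1, 2, 11, 22, 97, 194, 1067, 2134]
Sum = 3528


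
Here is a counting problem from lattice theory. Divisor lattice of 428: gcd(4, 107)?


Meet=gcd.
gcd(4,107)=1


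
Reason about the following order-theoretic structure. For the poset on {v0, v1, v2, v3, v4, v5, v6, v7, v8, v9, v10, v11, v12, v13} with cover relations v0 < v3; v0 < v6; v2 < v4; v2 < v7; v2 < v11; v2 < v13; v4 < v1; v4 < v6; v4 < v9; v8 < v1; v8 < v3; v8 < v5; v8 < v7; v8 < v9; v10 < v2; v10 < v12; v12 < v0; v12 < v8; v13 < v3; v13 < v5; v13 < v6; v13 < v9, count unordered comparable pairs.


A comparable pair {a,b} has a < b or b < a in the order.
Count unordered pairs where one element is strictly below the other.
Examples: {v0,v3}, {v0,v6}, {v0,v10}, {v0,v12}, ...
Total comparable pairs: 44


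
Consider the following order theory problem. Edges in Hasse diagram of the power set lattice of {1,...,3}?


A cover relation a -< b holds when a < b with no c strictly between.
Cover relations:
  {} -< {1}
  {} -< {2}
  {} -< {3}
  {1} -< {1,2}
  {1} -< {1,3}
  {2} -< {1,2}
  {2} -< {2,3}
  {3} -< {1,3}
  ...4 more
Total: 12


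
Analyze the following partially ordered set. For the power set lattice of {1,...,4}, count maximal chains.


A maximal chain goes from the minimum element to a maximal element via cover relations.
Counting all min-to-max paths in the cover graph.
Total maximal chains: 24


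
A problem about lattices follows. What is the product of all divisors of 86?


Divisors of 86: [1, 2, 43, 86]
Product = n^(d(n)/2) = 86^(4/2)
Product = 7396


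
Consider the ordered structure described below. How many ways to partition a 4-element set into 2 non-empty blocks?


S(n,k) = k*S(n-1,k) + S(n-1,k-1).
S(3,2) = 3, S(3,1) = 1
S(4,2) = 2*3 + 1 = 6 + 1
S(4,2) = 7


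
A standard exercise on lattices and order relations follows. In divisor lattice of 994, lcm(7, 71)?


Join=lcm.
gcd(7,71)=1
lcm=497


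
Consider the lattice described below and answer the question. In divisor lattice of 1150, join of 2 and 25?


In a divisor lattice, join = lcm (least common multiple).
gcd(2,25) = 1
lcm(2,25) = 2*25/gcd = 50/1 = 50


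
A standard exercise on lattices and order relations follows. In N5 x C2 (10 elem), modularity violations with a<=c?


Modular law: if a <= c then a v (b ^ c) = (a v b) ^ c.
Check all triples (a,b,c) with a <= c among 10 elements.
  e.g. a=(a,0), b=(c,0), c=(b,0): lhs=(a,0) != rhs=(b,0)
  e.g. a=(a,0), b=(c,1), c=(b,0): lhs=(a,0) != rhs=(b,0)
Total violating triples: 6


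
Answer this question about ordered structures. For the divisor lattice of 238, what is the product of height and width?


Height = length of longest chain minus 1; width = size of largest antichain.
A maximum chain: 1 | 17 | 119 | 238  (height 3).
A maximum antichain: {2, 7, 17}  (width 3).
Product = 3 * 3 = 9


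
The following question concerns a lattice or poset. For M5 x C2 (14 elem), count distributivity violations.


Distributive law: a ^ (b v c) = (a ^ b) v (a ^ c).
Check all 14^3 = 2744 ordered triples (a,b,c).
  e.g. a=(a1,0), b=(a2,0), c=(a3,0): lhs=(a1,0) != rhs=(0,0)
  e.g. a=(a1,0), b=(a2,0), c=(a3,1): lhs=(a1,0) != rhs=(0,0)
Total violating triples: 480


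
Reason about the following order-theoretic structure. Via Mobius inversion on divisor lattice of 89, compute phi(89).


phi(n) = n * prod_{p|n} (1 - 1/p).
Prime divisors of 89: [89]
phi(89) = 89 * (1 - 1/89)
phi(89) = 88


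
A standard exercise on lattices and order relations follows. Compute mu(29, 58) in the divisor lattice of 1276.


In a divisor lattice, mu(a,b) = mu(b/a) where mu is the classical Mobius function.
b/a = 58/29 = 2
Prime factorization of 2: primes [2]
2 is squarefree with 1 prime factor(s), so mu(2) = (-1)^1 = -1


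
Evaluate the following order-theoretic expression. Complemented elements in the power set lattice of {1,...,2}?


An element a is complemented if some b has a meet b = bottom, a join b = top.
every subset A has complement S\A, so all elements are complemented.
Complemented elements: {}, {1}, {2}, {1,2}
Count: 4


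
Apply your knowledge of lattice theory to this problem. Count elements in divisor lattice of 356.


Divisors of 356: [1, 2, 4, 89, 178, 356]
Count: 6


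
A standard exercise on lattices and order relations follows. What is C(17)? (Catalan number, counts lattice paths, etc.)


C(n) = C(2n, n) / (n+1).
C(34, 17) = 2333606220
C(17) = 2333606220 / 18 = 129644790


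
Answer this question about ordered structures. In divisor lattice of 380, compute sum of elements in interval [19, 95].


Interval [19,95] in divisors of 380: [19, 95]
Sum = 114


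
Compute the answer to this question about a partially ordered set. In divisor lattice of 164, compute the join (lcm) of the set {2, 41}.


In a divisor lattice, join = lcm (least common multiple).
Compute lcm iteratively: start with first element, then lcm(current, next).
Elements: [2, 41]
lcm(2,41) = 82
Final lcm = 82


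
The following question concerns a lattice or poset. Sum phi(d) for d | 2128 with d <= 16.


Divisors of 2128 up to 16: [1, 2, 4, 7, 8, 14, 16]
phi values: [1, 1, 2, 6, 4, 6, 8]
Sum = 28


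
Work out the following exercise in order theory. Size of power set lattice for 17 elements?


Power set = 2^n.
2^17 = 131072


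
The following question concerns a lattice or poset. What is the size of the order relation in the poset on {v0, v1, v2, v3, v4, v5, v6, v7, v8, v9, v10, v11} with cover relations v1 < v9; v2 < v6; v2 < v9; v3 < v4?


The order relation is {(a,b) : a <= b}, reflexive so it includes (a,a).
Examples: (v0,v0), (v1,v1), (v1,v9), (v10,v10), (v11,v11), ...
Total ordered pairs: 16


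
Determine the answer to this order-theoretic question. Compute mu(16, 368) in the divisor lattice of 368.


In a divisor lattice, mu(a,b) = mu(b/a) where mu is the classical Mobius function.
b/a = 368/16 = 23
Prime factorization of 23: primes [23]
23 is squarefree with 1 prime factor(s), so mu(23) = (-1)^1 = -1


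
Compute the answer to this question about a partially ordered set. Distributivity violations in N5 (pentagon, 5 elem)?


Distributive law: a ^ (b v c) = (a ^ b) v (a ^ c).
Check all 5^3 = 125 ordered triples (a,b,c).
  e.g. a=b, b=a, c=c: lhs=b != rhs=a
  e.g. a=b, b=c, c=a: lhs=b != rhs=a
Total violating triples: 2


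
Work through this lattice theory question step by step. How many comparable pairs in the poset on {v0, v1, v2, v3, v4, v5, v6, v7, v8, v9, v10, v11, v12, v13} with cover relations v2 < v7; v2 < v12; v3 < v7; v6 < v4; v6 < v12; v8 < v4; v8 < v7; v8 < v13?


A comparable pair {a,b} has a < b or b < a in the order.
Count unordered pairs where one element is strictly below the other.
Examples: {v2,v7}, {v2,v12}, {v3,v7}, {v4,v6}, ...
Total comparable pairs: 8


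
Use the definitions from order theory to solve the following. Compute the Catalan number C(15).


C(n) = C(2n, n) / (n+1).
C(30, 15) = 155117520
C(15) = 155117520 / 16 = 9694845


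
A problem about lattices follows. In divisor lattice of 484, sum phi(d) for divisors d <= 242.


Divisors of 484 up to 242: [1, 2, 4, 11, 22, 44, 121, 242]
phi values: [1, 1, 2, 10, 10, 20, 110, 110]
Sum = 264


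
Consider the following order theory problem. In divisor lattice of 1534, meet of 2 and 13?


In a divisor lattice, meet = gcd (greatest common divisor).
By Euclidean algorithm or factoring: gcd(2,13) = 1


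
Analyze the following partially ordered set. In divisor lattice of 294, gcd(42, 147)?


Meet=gcd.
gcd(42,147)=21


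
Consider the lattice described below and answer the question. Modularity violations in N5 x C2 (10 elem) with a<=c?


Modular law: if a <= c then a v (b ^ c) = (a v b) ^ c.
Check all triples (a,b,c) with a <= c among 10 elements.
  e.g. a=(a,0), b=(c,0), c=(b,0): lhs=(a,0) != rhs=(b,0)
  e.g. a=(a,0), b=(c,1), c=(b,0): lhs=(a,0) != rhs=(b,0)
Total violating triples: 6


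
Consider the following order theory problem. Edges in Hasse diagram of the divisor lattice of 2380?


A cover relation a -< b holds when a < b with no c strictly between.
Cover relations:
  1 -< 2
  1 -< 5
  1 -< 7
  1 -< 17
  2 -< 4
  2 -< 10
  2 -< 14
  2 -< 34
  ...44 more
Total: 52


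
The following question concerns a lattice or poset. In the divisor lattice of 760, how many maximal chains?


A maximal chain goes from the minimum element to a maximal element via cover relations.
Counting all min-to-max paths in the cover graph.
Total maximal chains: 20


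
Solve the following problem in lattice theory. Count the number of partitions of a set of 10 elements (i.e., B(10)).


B(n) = number of set partitions of an n-element set.
B(n) satisfies the recurrence: B(n+1) = sum_k C(n,k)*B(k).
B(10) = 115975


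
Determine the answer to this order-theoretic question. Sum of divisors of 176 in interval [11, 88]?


Interval [11,88] in divisors of 176: [11, 22, 44, 88]
Sum = 165


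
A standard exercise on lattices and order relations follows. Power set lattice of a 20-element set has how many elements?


Power set = 2^n.
2^20 = 1048576


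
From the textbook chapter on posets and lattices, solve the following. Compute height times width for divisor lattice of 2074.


Height = length of longest chain minus 1; width = size of largest antichain.
A maximum chain: 1 | 61 | 1037 | 2074  (height 3).
A maximum antichain: {2, 17, 61}  (width 3).
Product = 3 * 3 = 9


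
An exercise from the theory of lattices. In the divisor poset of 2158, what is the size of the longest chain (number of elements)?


A chain is a totally ordered subset; we count the number of elements in a maximum chain.
Compute, for each element x, the size of the longest chain ending at x:
  1: 1
  2: 2
  13: 2
  83: 2
  26: 3
  166: 3
  ...
A maximum chain: 1 < 2 < 26 < 2158
Number of elements in the longest chain: 4


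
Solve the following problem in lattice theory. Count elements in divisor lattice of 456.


Divisors of 456: [1, 2, 3, 4, 6, 8, 12, 19, 24, 38, 57, 76, 114, 152, 228, 456]
Count: 16


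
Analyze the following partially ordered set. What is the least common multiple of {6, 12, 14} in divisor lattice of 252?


In a divisor lattice, join = lcm (least common multiple).
Compute lcm iteratively: start with first element, then lcm(current, next).
Elements: [6, 12, 14]
lcm(6,12) = 12
lcm(12,14) = 84
Final lcm = 84


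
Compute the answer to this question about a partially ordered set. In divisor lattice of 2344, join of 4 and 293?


In a divisor lattice, join = lcm (least common multiple).
gcd(4,293) = 1
lcm(4,293) = 4*293/gcd = 1172/1 = 1172


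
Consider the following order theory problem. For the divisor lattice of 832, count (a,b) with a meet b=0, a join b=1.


Complement pair (a,b): a meet b = bottom, a join b = top.
Here: gcd(a,b)=1 and lcm(a,b)=832, i.e. a*b=832 with a,b coprime.
Pairs found: (1,832), (13,64), (64,13), (832,1)
Total ordered pairs: 4


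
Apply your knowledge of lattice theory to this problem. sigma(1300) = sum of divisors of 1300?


sigma(n) = sum of divisors.
Divisors of 1300: [1, 2, 4, 5, 10, 13, 20, 25, 26, 50, 52, 65, 100, 130, 260, 325, 650, 1300]
Sum = 3038


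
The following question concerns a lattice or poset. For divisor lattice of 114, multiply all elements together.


Divisors of 114: [1, 2, 3, 6, 19, 38, 57, 114]
Product = n^(d(n)/2) = 114^(8/2)
Product = 168896016


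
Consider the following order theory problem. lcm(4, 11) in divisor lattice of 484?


Join=lcm.
gcd(4,11)=1
lcm=44


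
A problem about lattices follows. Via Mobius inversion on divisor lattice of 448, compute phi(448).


phi(n) = n * prod_{p|n} (1 - 1/p).
Prime divisors of 448: [2, 7]
phi(448) = 448 * (1 - 1/2) * (1 - 1/7)
phi(448) = 192


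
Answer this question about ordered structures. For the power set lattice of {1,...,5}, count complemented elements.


An element a is complemented if some b has a meet b = bottom, a join b = top.
every subset A has complement S\A, so all elements are complemented.
Complemented elements: {}, {1}, {2}, {3}, {4}, {5}, ... (26 more)
Count: 32


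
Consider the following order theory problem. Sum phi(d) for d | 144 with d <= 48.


Divisors of 144 up to 48: [1, 2, 3, 4, 6, 8, 9, 12, 16, 18, 24, 36, 48]
phi values: [1, 1, 2, 2, 2, 4, 6, 4, 8, 6, 8, 12, 16]
Sum = 72


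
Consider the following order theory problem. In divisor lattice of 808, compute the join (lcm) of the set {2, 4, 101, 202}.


In a divisor lattice, join = lcm (least common multiple).
Compute lcm iteratively: start with first element, then lcm(current, next).
Elements: [2, 4, 101, 202]
lcm(2,4) = 4
lcm(4,101) = 404
lcm(404,202) = 404
Final lcm = 404


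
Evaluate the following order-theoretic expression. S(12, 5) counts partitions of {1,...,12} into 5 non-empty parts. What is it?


S(n,k) = k*S(n-1,k) + S(n-1,k-1).
S(11,5) = 246730, S(11,4) = 145750
S(12,5) = 5*246730 + 145750 = 1233650 + 145750
S(12,5) = 1379400


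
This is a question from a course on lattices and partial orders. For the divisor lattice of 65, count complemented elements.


An element a is complemented if some b has a meet b = bottom, a join b = top.
a is complemented iff gcd(a, n/a)=1, i.e. a is a unitary divisor of 65.
Complemented elements: 1, 5, 13, 65
Count: 4


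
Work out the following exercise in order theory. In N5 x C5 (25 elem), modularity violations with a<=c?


Modular law: if a <= c then a v (b ^ c) = (a v b) ^ c.
Check all triples (a,b,c) with a <= c among 25 elements.
  e.g. a=(a,0), b=(c,0), c=(b,0): lhs=(a,0) != rhs=(b,0)
  e.g. a=(a,0), b=(c,1), c=(b,0): lhs=(a,0) != rhs=(b,0)
Total violating triples: 75


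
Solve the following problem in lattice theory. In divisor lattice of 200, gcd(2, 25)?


Meet=gcd.
gcd(2,25)=1


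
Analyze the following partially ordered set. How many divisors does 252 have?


Divisors of 252: [1, 2, 3, 4, 6, 7, 9, 12, 14, 18, 21, 28, 36, 42, 63, 84, 126, 252]
Count: 18


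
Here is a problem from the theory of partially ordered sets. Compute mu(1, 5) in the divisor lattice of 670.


In a divisor lattice, mu(a,b) = mu(b/a) where mu is the classical Mobius function.
b/a = 5/1 = 5
Prime factorization of 5: primes [5]
5 is squarefree with 1 prime factor(s), so mu(5) = (-1)^1 = -1


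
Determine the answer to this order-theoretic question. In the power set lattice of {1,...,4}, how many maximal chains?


A maximal chain goes from the minimum element to a maximal element via cover relations.
Counting all min-to-max paths in the cover graph.
Total maximal chains: 24


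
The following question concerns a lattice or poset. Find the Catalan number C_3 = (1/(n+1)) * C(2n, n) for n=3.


C(n) = C(2n, n) / (n+1).
C(6, 3) = 20
C(3) = 20 / 4 = 5


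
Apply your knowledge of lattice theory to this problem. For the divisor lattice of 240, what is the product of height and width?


Height = length of longest chain minus 1; width = size of largest antichain.
A maximum chain: 1 | 5 | 15 | 30 | 60 | 120 | 240  (height 6).
A maximum antichain: {4, 6, 10, 15}  (width 4).
Product = 6 * 4 = 24


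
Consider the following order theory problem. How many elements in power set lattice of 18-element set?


Power set = 2^n.
2^18 = 262144


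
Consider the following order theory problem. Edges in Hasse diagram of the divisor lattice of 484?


A cover relation a -< b holds when a < b with no c strictly between.
Cover relations:
  1 -< 2
  1 -< 11
  2 -< 4
  2 -< 22
  4 -< 44
  11 -< 22
  11 -< 121
  22 -< 44
  ...4 more
Total: 12


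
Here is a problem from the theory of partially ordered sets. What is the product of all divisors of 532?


Divisors of 532: [1, 2, 4, 7, 14, 19, 28, 38, 76, 133, 266, 532]
Product = n^(d(n)/2) = 532^(12/2)
Product = 22670953897037824


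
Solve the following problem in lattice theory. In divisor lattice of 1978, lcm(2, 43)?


Join=lcm.
gcd(2,43)=1
lcm=86


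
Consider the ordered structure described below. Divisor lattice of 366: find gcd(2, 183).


In a divisor lattice, meet = gcd (greatest common divisor).
By Euclidean algorithm or factoring: gcd(2,183) = 1


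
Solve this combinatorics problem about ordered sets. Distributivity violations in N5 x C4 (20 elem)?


Distributive law: a ^ (b v c) = (a ^ b) v (a ^ c).
Check all 20^3 = 8000 ordered triples (a,b,c).
  e.g. a=(b,0), b=(a,0), c=(c,0): lhs=(b,0) != rhs=(a,0)
  e.g. a=(b,0), b=(a,0), c=(c,1): lhs=(b,0) != rhs=(a,0)
Total violating triples: 128


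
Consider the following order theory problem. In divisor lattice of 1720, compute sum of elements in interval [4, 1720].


Interval [4,1720] in divisors of 1720: [4, 8, 20, 40, 172, 344, 860, 1720]
Sum = 3168


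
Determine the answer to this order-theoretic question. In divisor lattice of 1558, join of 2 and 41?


In a divisor lattice, join = lcm (least common multiple).
gcd(2,41) = 1
lcm(2,41) = 2*41/gcd = 82/1 = 82


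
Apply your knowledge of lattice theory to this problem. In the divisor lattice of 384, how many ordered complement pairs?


Complement pair (a,b): a meet b = bottom, a join b = top.
Here: gcd(a,b)=1 and lcm(a,b)=384, i.e. a*b=384 with a,b coprime.
Pairs found: (1,384), (3,128), (128,3), (384,1)
Total ordered pairs: 4


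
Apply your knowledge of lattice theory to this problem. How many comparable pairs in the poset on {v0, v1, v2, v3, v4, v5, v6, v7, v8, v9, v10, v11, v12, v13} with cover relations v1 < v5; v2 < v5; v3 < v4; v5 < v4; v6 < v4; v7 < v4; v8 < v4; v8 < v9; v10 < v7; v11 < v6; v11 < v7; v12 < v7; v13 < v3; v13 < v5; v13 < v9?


A comparable pair {a,b} has a < b or b < a in the order.
Count unordered pairs where one element is strictly below the other.
Examples: {v1,v4}, {v1,v5}, {v2,v4}, {v2,v5}, ...
Total comparable pairs: 21


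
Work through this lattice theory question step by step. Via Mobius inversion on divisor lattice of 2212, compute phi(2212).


phi(n) = n * prod_{p|n} (1 - 1/p).
Prime divisors of 2212: [2, 7, 79]
phi(2212) = 2212 * (1 - 1/2) * (1 - 1/7) * (1 - 1/79)
phi(2212) = 936


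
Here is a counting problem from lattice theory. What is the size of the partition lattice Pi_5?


B(n) = number of set partitions of an n-element set.
B(n) satisfies the recurrence: B(n+1) = sum_k C(n,k)*B(k).
B(5) = 52


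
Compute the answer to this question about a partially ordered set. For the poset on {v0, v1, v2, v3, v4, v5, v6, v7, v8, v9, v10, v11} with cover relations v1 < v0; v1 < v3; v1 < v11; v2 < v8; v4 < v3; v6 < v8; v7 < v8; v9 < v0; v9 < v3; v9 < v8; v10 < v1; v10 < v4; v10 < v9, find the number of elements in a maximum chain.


A chain is a totally ordered subset; we count the number of elements in a maximum chain.
Compute, for each element x, the size of the longest chain ending at x:
  v2: 1
  v5: 1
  v6: 1
  v7: 1
  v10: 1
  v1: 2
  ...
A maximum chain: v10 < v1 < v0
Number of elements in the longest chain: 3


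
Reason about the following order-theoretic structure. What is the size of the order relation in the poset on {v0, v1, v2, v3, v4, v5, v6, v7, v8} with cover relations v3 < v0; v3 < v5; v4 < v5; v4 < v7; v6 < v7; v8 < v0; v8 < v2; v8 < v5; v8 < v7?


The order relation is {(a,b) : a <= b}, reflexive so it includes (a,a).
Examples: (v0,v0), (v1,v1), (v2,v2), (v3,v0), (v3,v3), ...
Total ordered pairs: 18


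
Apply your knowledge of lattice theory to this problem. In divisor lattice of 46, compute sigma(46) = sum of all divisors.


sigma(n) = sum of divisors.
Divisors of 46: [1, 2, 23, 46]
Sum = 72


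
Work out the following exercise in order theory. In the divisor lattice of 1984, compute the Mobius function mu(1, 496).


In a divisor lattice, mu(a,b) = mu(b/a) where mu is the classical Mobius function.
b/a = 496/1 = 496
Prime factorization of 496: primes [2, 31]
496 is not squarefree, so mu(496) = 0


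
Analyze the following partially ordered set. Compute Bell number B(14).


B(n) = number of set partitions of an n-element set.
B(n) satisfies the recurrence: B(n+1) = sum_k C(n,k)*B(k).
B(14) = 190899322


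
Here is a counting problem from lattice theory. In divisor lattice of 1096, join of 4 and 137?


In a divisor lattice, join = lcm (least common multiple).
gcd(4,137) = 1
lcm(4,137) = 4*137/gcd = 548/1 = 548


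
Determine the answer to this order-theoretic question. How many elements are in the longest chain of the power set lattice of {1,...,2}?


A chain is a totally ordered subset; we count the number of elements in a maximum chain.
Compute, for each element x, the size of the longest chain ending at x:
  {}: 1
  {1}: 2
  {2}: 2
  {1,2}: 3
A maximum chain: {} < {1} < {1,2}
Number of elements in the longest chain: 3


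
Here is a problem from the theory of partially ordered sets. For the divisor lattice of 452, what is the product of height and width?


Height = length of longest chain minus 1; width = size of largest antichain.
A maximum chain: 1 | 113 | 226 | 452  (height 3).
A maximum antichain: {2, 113}  (width 2).
Product = 3 * 2 = 6


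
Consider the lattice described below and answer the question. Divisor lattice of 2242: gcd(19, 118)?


Meet=gcd.
gcd(19,118)=1


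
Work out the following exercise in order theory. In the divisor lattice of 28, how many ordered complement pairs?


Complement pair (a,b): a meet b = bottom, a join b = top.
Here: gcd(a,b)=1 and lcm(a,b)=28, i.e. a*b=28 with a,b coprime.
Pairs found: (1,28), (4,7), (7,4), (28,1)
Total ordered pairs: 4


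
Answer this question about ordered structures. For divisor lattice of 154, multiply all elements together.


Divisors of 154: [1, 2, 7, 11, 14, 22, 77, 154]
Product = n^(d(n)/2) = 154^(8/2)
Product = 562448656


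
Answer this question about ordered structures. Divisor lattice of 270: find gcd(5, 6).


In a divisor lattice, meet = gcd (greatest common divisor).
By Euclidean algorithm or factoring: gcd(5,6) = 1


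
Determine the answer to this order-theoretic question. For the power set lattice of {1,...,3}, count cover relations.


A cover relation a -< b holds when a < b with no c strictly between.
Cover relations:
  {} -< {1}
  {} -< {2}
  {} -< {3}
  {1} -< {1,2}
  {1} -< {1,3}
  {2} -< {1,2}
  {2} -< {2,3}
  {3} -< {1,3}
  ...4 more
Total: 12


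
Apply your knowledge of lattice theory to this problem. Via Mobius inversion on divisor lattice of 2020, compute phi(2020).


phi(n) = n * prod_{p|n} (1 - 1/p).
Prime divisors of 2020: [2, 5, 101]
phi(2020) = 2020 * (1 - 1/2) * (1 - 1/5) * (1 - 1/101)
phi(2020) = 800


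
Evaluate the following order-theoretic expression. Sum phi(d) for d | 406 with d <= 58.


Divisors of 406 up to 58: [1, 2, 7, 14, 29, 58]
phi values: [1, 1, 6, 6, 28, 28]
Sum = 70


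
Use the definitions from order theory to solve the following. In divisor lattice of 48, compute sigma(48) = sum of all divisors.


sigma(n) = sum of divisors.
Divisors of 48: [1, 2, 3, 4, 6, 8, 12, 16, 24, 48]
Sum = 124


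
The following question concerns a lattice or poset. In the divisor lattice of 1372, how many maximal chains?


A maximal chain goes from the minimum element to a maximal element via cover relations.
Counting all min-to-max paths in the cover graph.
Total maximal chains: 10


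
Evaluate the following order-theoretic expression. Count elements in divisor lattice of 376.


Divisors of 376: [1, 2, 4, 8, 47, 94, 188, 376]
Count: 8


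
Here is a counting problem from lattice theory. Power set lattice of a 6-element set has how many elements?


Power set = 2^n.
2^6 = 64


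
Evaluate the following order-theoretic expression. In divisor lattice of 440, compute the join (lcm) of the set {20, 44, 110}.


In a divisor lattice, join = lcm (least common multiple).
Compute lcm iteratively: start with first element, then lcm(current, next).
Elements: [20, 44, 110]
lcm(20,44) = 220
lcm(220,110) = 220
Final lcm = 220


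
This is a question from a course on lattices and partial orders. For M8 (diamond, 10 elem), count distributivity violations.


Distributive law: a ^ (b v c) = (a ^ b) v (a ^ c).
Check all 10^3 = 1000 ordered triples (a,b,c).
  e.g. a=a1, b=a2, c=a3: lhs=a1 != rhs=0
  e.g. a=a1, b=a2, c=a4: lhs=a1 != rhs=0
Total violating triples: 336


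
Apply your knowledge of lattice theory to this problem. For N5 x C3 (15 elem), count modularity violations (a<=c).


Modular law: if a <= c then a v (b ^ c) = (a v b) ^ c.
Check all triples (a,b,c) with a <= c among 15 elements.
  e.g. a=(a,0), b=(c,0), c=(b,0): lhs=(a,0) != rhs=(b,0)
  e.g. a=(a,0), b=(c,1), c=(b,0): lhs=(a,0) != rhs=(b,0)
Total violating triples: 18


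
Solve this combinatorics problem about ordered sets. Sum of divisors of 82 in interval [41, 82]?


Interval [41,82] in divisors of 82: [41, 82]
Sum = 123


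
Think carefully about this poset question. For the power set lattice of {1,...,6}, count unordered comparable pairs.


A comparable pair {a,b} has a < b or b < a in the order.
Count unordered pairs where one element is strictly below the other.
Examples: {{},{1}}, {{},{2}}, {{},{3}}, {{},{4}}, ...
Total comparable pairs: 665


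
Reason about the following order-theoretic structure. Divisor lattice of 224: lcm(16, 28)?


Join=lcm.
gcd(16,28)=4
lcm=112


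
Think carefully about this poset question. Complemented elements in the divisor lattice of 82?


An element a is complemented if some b has a meet b = bottom, a join b = top.
a is complemented iff gcd(a, n/a)=1, i.e. a is a unitary divisor of 82.
Complemented elements: 1, 2, 41, 82
Count: 4


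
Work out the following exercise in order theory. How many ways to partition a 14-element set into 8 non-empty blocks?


S(n,k) = k*S(n-1,k) + S(n-1,k-1).
S(13,8) = 1899612, S(13,7) = 5715424
S(14,8) = 8*1899612 + 5715424 = 15196896 + 5715424
S(14,8) = 20912320


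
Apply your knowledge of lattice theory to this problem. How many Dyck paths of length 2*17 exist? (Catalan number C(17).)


C(n) = C(2n, n) / (n+1).
C(34, 17) = 2333606220
C(17) = 2333606220 / 18 = 129644790


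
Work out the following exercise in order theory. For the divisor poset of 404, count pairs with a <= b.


The order relation is {(a,b) : a <= b}, reflexive so it includes (a,a).
Examples: (1,1), (1,101), (1,2), (1,202), (1,4), ...
Total ordered pairs: 18


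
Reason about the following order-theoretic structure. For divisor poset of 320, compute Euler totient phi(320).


phi(n) = n * prod_{p|n} (1 - 1/p).
Prime divisors of 320: [2, 5]
phi(320) = 320 * (1 - 1/2) * (1 - 1/5)
phi(320) = 128


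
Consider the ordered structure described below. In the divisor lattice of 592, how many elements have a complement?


An element a is complemented if some b has a meet b = bottom, a join b = top.
a is complemented iff gcd(a, n/a)=1, i.e. a is a unitary divisor of 592.
Complemented elements: 1, 16, 37, 592
Count: 4


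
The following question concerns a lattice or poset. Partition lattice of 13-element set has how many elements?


B(n) = number of set partitions of an n-element set.
B(n) satisfies the recurrence: B(n+1) = sum_k C(n,k)*B(k).
B(13) = 27644437


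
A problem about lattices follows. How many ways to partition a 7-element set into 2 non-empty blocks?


S(n,k) = k*S(n-1,k) + S(n-1,k-1).
S(6,2) = 31, S(6,1) = 1
S(7,2) = 2*31 + 1 = 62 + 1
S(7,2) = 63


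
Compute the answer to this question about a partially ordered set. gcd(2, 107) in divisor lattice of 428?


Meet=gcd.
gcd(2,107)=1


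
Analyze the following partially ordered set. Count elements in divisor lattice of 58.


Divisors of 58: [1, 2, 29, 58]
Count: 4


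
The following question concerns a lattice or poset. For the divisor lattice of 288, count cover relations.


A cover relation a -< b holds when a < b with no c strictly between.
Cover relations:
  1 -< 2
  1 -< 3
  2 -< 4
  2 -< 6
  3 -< 6
  3 -< 9
  4 -< 8
  4 -< 12
  ...19 more
Total: 27


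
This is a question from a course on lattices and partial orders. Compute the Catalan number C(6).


C(n) = C(2n, n) / (n+1).
C(12, 6) = 924
C(6) = 924 / 7 = 132


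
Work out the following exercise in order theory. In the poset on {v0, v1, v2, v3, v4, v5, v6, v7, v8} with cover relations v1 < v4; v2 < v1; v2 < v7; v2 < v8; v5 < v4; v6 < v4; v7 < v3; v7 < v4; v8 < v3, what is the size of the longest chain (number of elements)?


A chain is a totally ordered subset; we count the number of elements in a maximum chain.
Compute, for each element x, the size of the longest chain ending at x:
  v0: 1
  v2: 1
  v5: 1
  v6: 1
  v1: 2
  v7: 2
  ...
A maximum chain: v2 < v7 < v3
Number of elements in the longest chain: 3


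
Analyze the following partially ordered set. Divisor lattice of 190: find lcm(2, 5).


In a divisor lattice, join = lcm (least common multiple).
gcd(2,5) = 1
lcm(2,5) = 2*5/gcd = 10/1 = 10


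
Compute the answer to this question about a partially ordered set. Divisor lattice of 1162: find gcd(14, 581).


In a divisor lattice, meet = gcd (greatest common divisor).
By Euclidean algorithm or factoring: gcd(14,581) = 7


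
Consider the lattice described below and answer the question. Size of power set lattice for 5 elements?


Power set = 2^n.
2^5 = 32


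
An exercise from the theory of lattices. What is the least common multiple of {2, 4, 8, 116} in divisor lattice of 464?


In a divisor lattice, join = lcm (least common multiple).
Compute lcm iteratively: start with first element, then lcm(current, next).
Elements: [2, 4, 8, 116]
lcm(2,4) = 4
lcm(4,8) = 8
lcm(8,116) = 232
Final lcm = 232


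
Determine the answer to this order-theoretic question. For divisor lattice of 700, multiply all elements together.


Divisors of 700: [1, 2, 4, 5, 7, 10, 14, 20, 25, 28, 35, 50, 70, 100, 140, 175, 350, 700]
Product = n^(d(n)/2) = 700^(18/2)
Product = 40353607000000000000000000


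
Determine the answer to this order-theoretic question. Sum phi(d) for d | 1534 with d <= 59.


Divisors of 1534 up to 59: [1, 2, 13, 26, 59]
phi values: [1, 1, 12, 12, 58]
Sum = 84
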